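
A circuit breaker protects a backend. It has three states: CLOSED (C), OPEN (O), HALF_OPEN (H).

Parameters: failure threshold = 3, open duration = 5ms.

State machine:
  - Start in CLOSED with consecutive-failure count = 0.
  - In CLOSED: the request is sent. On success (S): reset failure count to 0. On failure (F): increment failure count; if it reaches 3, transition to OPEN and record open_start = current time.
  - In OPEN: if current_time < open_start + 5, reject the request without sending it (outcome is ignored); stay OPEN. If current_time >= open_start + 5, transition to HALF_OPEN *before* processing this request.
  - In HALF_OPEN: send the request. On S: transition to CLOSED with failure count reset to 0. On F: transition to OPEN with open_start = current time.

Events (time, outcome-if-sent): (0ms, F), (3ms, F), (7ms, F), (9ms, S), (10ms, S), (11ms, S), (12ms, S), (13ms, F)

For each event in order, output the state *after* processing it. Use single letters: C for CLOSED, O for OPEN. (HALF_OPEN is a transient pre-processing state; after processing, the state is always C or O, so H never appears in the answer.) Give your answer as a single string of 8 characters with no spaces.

Answer: CCOOOOCC

Derivation:
State after each event:
  event#1 t=0ms outcome=F: state=CLOSED
  event#2 t=3ms outcome=F: state=CLOSED
  event#3 t=7ms outcome=F: state=OPEN
  event#4 t=9ms outcome=S: state=OPEN
  event#5 t=10ms outcome=S: state=OPEN
  event#6 t=11ms outcome=S: state=OPEN
  event#7 t=12ms outcome=S: state=CLOSED
  event#8 t=13ms outcome=F: state=CLOSED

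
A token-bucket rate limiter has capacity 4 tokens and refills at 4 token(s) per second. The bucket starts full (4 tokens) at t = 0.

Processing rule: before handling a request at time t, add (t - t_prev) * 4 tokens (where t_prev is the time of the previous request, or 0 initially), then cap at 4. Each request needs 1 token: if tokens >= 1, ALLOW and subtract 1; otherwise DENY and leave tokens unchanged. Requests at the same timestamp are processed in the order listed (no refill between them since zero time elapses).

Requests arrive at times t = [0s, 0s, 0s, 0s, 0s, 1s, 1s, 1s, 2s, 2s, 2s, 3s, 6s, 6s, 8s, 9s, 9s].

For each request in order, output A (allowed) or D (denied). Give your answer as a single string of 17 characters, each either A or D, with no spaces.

Answer: AAAADAAAAAAAAAAAA

Derivation:
Simulating step by step:
  req#1 t=0s: ALLOW
  req#2 t=0s: ALLOW
  req#3 t=0s: ALLOW
  req#4 t=0s: ALLOW
  req#5 t=0s: DENY
  req#6 t=1s: ALLOW
  req#7 t=1s: ALLOW
  req#8 t=1s: ALLOW
  req#9 t=2s: ALLOW
  req#10 t=2s: ALLOW
  req#11 t=2s: ALLOW
  req#12 t=3s: ALLOW
  req#13 t=6s: ALLOW
  req#14 t=6s: ALLOW
  req#15 t=8s: ALLOW
  req#16 t=9s: ALLOW
  req#17 t=9s: ALLOW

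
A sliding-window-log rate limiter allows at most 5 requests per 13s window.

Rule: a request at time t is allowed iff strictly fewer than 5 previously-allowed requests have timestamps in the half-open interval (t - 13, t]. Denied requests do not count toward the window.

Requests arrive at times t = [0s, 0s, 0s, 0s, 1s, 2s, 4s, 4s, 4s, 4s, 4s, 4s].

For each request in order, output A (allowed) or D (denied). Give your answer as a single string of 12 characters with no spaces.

Tracking allowed requests in the window:
  req#1 t=0s: ALLOW
  req#2 t=0s: ALLOW
  req#3 t=0s: ALLOW
  req#4 t=0s: ALLOW
  req#5 t=1s: ALLOW
  req#6 t=2s: DENY
  req#7 t=4s: DENY
  req#8 t=4s: DENY
  req#9 t=4s: DENY
  req#10 t=4s: DENY
  req#11 t=4s: DENY
  req#12 t=4s: DENY

Answer: AAAAADDDDDDD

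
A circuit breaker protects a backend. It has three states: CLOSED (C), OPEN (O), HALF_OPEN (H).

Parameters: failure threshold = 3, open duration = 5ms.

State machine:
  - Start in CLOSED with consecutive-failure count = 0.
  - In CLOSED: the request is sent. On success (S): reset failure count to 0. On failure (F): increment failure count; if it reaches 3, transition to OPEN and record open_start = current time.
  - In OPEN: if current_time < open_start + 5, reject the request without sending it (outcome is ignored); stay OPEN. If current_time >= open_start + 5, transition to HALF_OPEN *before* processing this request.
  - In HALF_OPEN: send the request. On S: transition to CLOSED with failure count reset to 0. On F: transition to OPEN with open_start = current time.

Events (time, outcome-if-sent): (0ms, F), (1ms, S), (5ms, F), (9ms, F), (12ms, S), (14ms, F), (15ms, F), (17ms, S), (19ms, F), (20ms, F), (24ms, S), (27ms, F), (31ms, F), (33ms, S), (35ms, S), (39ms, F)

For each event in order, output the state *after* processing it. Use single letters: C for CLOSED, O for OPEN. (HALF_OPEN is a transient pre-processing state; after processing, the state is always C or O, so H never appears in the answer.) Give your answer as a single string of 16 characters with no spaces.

Answer: CCCCCCCCCCCCCCCC

Derivation:
State after each event:
  event#1 t=0ms outcome=F: state=CLOSED
  event#2 t=1ms outcome=S: state=CLOSED
  event#3 t=5ms outcome=F: state=CLOSED
  event#4 t=9ms outcome=F: state=CLOSED
  event#5 t=12ms outcome=S: state=CLOSED
  event#6 t=14ms outcome=F: state=CLOSED
  event#7 t=15ms outcome=F: state=CLOSED
  event#8 t=17ms outcome=S: state=CLOSED
  event#9 t=19ms outcome=F: state=CLOSED
  event#10 t=20ms outcome=F: state=CLOSED
  event#11 t=24ms outcome=S: state=CLOSED
  event#12 t=27ms outcome=F: state=CLOSED
  event#13 t=31ms outcome=F: state=CLOSED
  event#14 t=33ms outcome=S: state=CLOSED
  event#15 t=35ms outcome=S: state=CLOSED
  event#16 t=39ms outcome=F: state=CLOSED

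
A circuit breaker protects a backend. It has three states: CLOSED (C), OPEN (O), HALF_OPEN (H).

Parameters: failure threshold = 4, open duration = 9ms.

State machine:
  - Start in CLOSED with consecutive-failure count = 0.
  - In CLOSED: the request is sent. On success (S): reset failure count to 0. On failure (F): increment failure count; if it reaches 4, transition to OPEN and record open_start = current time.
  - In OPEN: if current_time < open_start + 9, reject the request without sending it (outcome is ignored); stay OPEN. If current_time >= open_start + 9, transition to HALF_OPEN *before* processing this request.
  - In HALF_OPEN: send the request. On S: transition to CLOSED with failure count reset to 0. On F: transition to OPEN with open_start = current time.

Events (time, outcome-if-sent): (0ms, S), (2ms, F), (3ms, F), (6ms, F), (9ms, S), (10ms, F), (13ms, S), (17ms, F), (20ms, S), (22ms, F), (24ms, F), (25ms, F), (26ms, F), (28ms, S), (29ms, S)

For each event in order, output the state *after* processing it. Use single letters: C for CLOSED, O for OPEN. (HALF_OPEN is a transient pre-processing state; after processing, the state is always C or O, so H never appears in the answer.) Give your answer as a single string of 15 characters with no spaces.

State after each event:
  event#1 t=0ms outcome=S: state=CLOSED
  event#2 t=2ms outcome=F: state=CLOSED
  event#3 t=3ms outcome=F: state=CLOSED
  event#4 t=6ms outcome=F: state=CLOSED
  event#5 t=9ms outcome=S: state=CLOSED
  event#6 t=10ms outcome=F: state=CLOSED
  event#7 t=13ms outcome=S: state=CLOSED
  event#8 t=17ms outcome=F: state=CLOSED
  event#9 t=20ms outcome=S: state=CLOSED
  event#10 t=22ms outcome=F: state=CLOSED
  event#11 t=24ms outcome=F: state=CLOSED
  event#12 t=25ms outcome=F: state=CLOSED
  event#13 t=26ms outcome=F: state=OPEN
  event#14 t=28ms outcome=S: state=OPEN
  event#15 t=29ms outcome=S: state=OPEN

Answer: CCCCCCCCCCCCOOO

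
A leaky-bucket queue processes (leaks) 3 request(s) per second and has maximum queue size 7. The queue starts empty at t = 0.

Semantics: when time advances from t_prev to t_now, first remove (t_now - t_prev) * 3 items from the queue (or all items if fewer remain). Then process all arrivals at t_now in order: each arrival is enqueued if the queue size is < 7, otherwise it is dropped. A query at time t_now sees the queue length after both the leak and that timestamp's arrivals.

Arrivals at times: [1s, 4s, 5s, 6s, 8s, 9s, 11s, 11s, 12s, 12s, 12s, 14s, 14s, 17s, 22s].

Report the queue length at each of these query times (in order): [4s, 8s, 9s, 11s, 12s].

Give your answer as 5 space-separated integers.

Answer: 1 1 1 2 3

Derivation:
Queue lengths at query times:
  query t=4s: backlog = 1
  query t=8s: backlog = 1
  query t=9s: backlog = 1
  query t=11s: backlog = 2
  query t=12s: backlog = 3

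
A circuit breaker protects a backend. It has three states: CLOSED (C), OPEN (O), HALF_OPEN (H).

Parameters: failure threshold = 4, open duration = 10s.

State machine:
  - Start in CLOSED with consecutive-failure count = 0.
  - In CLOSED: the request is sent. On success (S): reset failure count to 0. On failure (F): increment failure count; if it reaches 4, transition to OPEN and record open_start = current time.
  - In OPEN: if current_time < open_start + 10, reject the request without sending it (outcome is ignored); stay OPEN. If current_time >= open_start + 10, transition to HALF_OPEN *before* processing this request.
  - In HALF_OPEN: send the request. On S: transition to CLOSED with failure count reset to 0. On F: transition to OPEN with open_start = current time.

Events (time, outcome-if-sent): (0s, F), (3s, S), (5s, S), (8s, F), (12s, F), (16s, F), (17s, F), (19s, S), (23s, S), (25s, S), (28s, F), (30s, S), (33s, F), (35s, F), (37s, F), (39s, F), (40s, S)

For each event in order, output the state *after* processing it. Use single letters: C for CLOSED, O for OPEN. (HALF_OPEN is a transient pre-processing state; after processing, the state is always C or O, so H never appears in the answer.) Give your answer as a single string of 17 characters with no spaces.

Answer: CCCCCCOOOOOOOOOOO

Derivation:
State after each event:
  event#1 t=0s outcome=F: state=CLOSED
  event#2 t=3s outcome=S: state=CLOSED
  event#3 t=5s outcome=S: state=CLOSED
  event#4 t=8s outcome=F: state=CLOSED
  event#5 t=12s outcome=F: state=CLOSED
  event#6 t=16s outcome=F: state=CLOSED
  event#7 t=17s outcome=F: state=OPEN
  event#8 t=19s outcome=S: state=OPEN
  event#9 t=23s outcome=S: state=OPEN
  event#10 t=25s outcome=S: state=OPEN
  event#11 t=28s outcome=F: state=OPEN
  event#12 t=30s outcome=S: state=OPEN
  event#13 t=33s outcome=F: state=OPEN
  event#14 t=35s outcome=F: state=OPEN
  event#15 t=37s outcome=F: state=OPEN
  event#16 t=39s outcome=F: state=OPEN
  event#17 t=40s outcome=S: state=OPEN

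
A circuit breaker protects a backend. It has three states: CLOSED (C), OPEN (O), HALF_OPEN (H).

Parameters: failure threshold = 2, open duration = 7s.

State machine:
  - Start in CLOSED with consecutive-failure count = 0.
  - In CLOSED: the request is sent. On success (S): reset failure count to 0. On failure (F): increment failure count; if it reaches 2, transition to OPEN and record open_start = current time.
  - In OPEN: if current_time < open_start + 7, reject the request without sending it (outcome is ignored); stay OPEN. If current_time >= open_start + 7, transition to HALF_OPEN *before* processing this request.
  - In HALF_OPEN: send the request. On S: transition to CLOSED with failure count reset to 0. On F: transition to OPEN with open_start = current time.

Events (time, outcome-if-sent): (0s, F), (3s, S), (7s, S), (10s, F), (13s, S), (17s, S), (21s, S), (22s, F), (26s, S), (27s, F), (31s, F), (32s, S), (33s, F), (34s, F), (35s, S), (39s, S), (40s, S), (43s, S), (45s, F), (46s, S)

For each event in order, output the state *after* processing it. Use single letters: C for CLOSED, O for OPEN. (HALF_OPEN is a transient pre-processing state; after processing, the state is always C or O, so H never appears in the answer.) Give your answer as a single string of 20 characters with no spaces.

State after each event:
  event#1 t=0s outcome=F: state=CLOSED
  event#2 t=3s outcome=S: state=CLOSED
  event#3 t=7s outcome=S: state=CLOSED
  event#4 t=10s outcome=F: state=CLOSED
  event#5 t=13s outcome=S: state=CLOSED
  event#6 t=17s outcome=S: state=CLOSED
  event#7 t=21s outcome=S: state=CLOSED
  event#8 t=22s outcome=F: state=CLOSED
  event#9 t=26s outcome=S: state=CLOSED
  event#10 t=27s outcome=F: state=CLOSED
  event#11 t=31s outcome=F: state=OPEN
  event#12 t=32s outcome=S: state=OPEN
  event#13 t=33s outcome=F: state=OPEN
  event#14 t=34s outcome=F: state=OPEN
  event#15 t=35s outcome=S: state=OPEN
  event#16 t=39s outcome=S: state=CLOSED
  event#17 t=40s outcome=S: state=CLOSED
  event#18 t=43s outcome=S: state=CLOSED
  event#19 t=45s outcome=F: state=CLOSED
  event#20 t=46s outcome=S: state=CLOSED

Answer: CCCCCCCCCCOOOOOCCCCC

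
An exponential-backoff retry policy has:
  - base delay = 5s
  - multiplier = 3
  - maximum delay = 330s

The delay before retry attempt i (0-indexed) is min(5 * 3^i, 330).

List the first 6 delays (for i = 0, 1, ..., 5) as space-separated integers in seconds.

Answer: 5 15 45 135 330 330

Derivation:
Computing each delay:
  i=0: min(5*3^0, 330) = 5
  i=1: min(5*3^1, 330) = 15
  i=2: min(5*3^2, 330) = 45
  i=3: min(5*3^3, 330) = 135
  i=4: min(5*3^4, 330) = 330
  i=5: min(5*3^5, 330) = 330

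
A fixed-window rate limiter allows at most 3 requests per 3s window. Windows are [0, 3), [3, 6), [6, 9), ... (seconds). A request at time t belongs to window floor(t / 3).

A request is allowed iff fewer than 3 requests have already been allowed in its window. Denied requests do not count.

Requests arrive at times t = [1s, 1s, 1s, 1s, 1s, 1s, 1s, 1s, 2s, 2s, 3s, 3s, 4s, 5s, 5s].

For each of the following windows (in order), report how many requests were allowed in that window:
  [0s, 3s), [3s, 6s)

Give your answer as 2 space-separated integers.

Answer: 3 3

Derivation:
Processing requests:
  req#1 t=1s (window 0): ALLOW
  req#2 t=1s (window 0): ALLOW
  req#3 t=1s (window 0): ALLOW
  req#4 t=1s (window 0): DENY
  req#5 t=1s (window 0): DENY
  req#6 t=1s (window 0): DENY
  req#7 t=1s (window 0): DENY
  req#8 t=1s (window 0): DENY
  req#9 t=2s (window 0): DENY
  req#10 t=2s (window 0): DENY
  req#11 t=3s (window 1): ALLOW
  req#12 t=3s (window 1): ALLOW
  req#13 t=4s (window 1): ALLOW
  req#14 t=5s (window 1): DENY
  req#15 t=5s (window 1): DENY

Allowed counts by window: 3 3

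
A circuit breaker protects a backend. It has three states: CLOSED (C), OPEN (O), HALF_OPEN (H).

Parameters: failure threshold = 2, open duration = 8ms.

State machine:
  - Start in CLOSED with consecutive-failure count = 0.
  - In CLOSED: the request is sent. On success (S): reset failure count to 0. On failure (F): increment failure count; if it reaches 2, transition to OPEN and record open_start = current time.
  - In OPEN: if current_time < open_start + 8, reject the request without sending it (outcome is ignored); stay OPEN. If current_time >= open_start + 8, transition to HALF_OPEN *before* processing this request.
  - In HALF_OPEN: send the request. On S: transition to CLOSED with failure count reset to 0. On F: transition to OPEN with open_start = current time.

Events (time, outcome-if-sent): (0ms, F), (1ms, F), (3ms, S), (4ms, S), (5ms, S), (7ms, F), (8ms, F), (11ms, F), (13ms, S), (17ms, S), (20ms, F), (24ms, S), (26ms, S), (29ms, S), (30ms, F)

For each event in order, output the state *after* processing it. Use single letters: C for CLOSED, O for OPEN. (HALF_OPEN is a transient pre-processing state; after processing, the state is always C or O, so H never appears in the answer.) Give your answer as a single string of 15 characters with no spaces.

Answer: COOOOOOOOOOOOCC

Derivation:
State after each event:
  event#1 t=0ms outcome=F: state=CLOSED
  event#2 t=1ms outcome=F: state=OPEN
  event#3 t=3ms outcome=S: state=OPEN
  event#4 t=4ms outcome=S: state=OPEN
  event#5 t=5ms outcome=S: state=OPEN
  event#6 t=7ms outcome=F: state=OPEN
  event#7 t=8ms outcome=F: state=OPEN
  event#8 t=11ms outcome=F: state=OPEN
  event#9 t=13ms outcome=S: state=OPEN
  event#10 t=17ms outcome=S: state=OPEN
  event#11 t=20ms outcome=F: state=OPEN
  event#12 t=24ms outcome=S: state=OPEN
  event#13 t=26ms outcome=S: state=OPEN
  event#14 t=29ms outcome=S: state=CLOSED
  event#15 t=30ms outcome=F: state=CLOSED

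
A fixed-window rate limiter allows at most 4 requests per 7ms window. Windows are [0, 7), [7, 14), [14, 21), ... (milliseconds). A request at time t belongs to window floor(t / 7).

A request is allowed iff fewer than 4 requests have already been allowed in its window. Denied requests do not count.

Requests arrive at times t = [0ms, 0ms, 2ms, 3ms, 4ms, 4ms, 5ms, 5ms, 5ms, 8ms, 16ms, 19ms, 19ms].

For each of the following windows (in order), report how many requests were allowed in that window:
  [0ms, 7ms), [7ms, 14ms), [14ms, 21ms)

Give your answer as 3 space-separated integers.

Answer: 4 1 3

Derivation:
Processing requests:
  req#1 t=0ms (window 0): ALLOW
  req#2 t=0ms (window 0): ALLOW
  req#3 t=2ms (window 0): ALLOW
  req#4 t=3ms (window 0): ALLOW
  req#5 t=4ms (window 0): DENY
  req#6 t=4ms (window 0): DENY
  req#7 t=5ms (window 0): DENY
  req#8 t=5ms (window 0): DENY
  req#9 t=5ms (window 0): DENY
  req#10 t=8ms (window 1): ALLOW
  req#11 t=16ms (window 2): ALLOW
  req#12 t=19ms (window 2): ALLOW
  req#13 t=19ms (window 2): ALLOW

Allowed counts by window: 4 1 3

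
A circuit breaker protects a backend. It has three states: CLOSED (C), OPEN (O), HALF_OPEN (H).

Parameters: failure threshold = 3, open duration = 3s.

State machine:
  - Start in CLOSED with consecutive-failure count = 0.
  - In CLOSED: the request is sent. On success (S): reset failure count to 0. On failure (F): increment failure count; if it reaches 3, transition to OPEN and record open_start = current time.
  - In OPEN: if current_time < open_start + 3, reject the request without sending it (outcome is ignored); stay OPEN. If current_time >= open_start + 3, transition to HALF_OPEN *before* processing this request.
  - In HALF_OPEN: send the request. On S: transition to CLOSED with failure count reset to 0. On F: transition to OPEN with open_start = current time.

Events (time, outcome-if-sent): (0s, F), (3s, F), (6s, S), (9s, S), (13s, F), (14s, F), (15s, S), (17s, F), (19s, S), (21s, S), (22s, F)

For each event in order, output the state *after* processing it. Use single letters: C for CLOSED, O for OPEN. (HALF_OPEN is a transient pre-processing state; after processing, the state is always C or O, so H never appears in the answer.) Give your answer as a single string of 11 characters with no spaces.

Answer: CCCCCCCCCCC

Derivation:
State after each event:
  event#1 t=0s outcome=F: state=CLOSED
  event#2 t=3s outcome=F: state=CLOSED
  event#3 t=6s outcome=S: state=CLOSED
  event#4 t=9s outcome=S: state=CLOSED
  event#5 t=13s outcome=F: state=CLOSED
  event#6 t=14s outcome=F: state=CLOSED
  event#7 t=15s outcome=S: state=CLOSED
  event#8 t=17s outcome=F: state=CLOSED
  event#9 t=19s outcome=S: state=CLOSED
  event#10 t=21s outcome=S: state=CLOSED
  event#11 t=22s outcome=F: state=CLOSED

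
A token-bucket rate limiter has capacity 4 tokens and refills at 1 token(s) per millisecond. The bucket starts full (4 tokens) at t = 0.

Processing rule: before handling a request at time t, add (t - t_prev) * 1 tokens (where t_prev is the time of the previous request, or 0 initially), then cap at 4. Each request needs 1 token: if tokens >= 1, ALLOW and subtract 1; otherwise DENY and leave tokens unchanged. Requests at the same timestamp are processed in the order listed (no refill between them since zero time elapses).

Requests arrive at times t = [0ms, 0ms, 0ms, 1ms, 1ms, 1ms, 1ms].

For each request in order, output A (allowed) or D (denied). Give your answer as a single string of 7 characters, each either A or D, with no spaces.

Simulating step by step:
  req#1 t=0ms: ALLOW
  req#2 t=0ms: ALLOW
  req#3 t=0ms: ALLOW
  req#4 t=1ms: ALLOW
  req#5 t=1ms: ALLOW
  req#6 t=1ms: DENY
  req#7 t=1ms: DENY

Answer: AAAAADD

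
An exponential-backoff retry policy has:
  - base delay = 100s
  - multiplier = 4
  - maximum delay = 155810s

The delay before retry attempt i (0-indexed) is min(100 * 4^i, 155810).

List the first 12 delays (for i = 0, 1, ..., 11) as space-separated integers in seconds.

Answer: 100 400 1600 6400 25600 102400 155810 155810 155810 155810 155810 155810

Derivation:
Computing each delay:
  i=0: min(100*4^0, 155810) = 100
  i=1: min(100*4^1, 155810) = 400
  i=2: min(100*4^2, 155810) = 1600
  i=3: min(100*4^3, 155810) = 6400
  i=4: min(100*4^4, 155810) = 25600
  i=5: min(100*4^5, 155810) = 102400
  i=6: min(100*4^6, 155810) = 155810
  i=7: min(100*4^7, 155810) = 155810
  i=8: min(100*4^8, 155810) = 155810
  i=9: min(100*4^9, 155810) = 155810
  i=10: min(100*4^10, 155810) = 155810
  i=11: min(100*4^11, 155810) = 155810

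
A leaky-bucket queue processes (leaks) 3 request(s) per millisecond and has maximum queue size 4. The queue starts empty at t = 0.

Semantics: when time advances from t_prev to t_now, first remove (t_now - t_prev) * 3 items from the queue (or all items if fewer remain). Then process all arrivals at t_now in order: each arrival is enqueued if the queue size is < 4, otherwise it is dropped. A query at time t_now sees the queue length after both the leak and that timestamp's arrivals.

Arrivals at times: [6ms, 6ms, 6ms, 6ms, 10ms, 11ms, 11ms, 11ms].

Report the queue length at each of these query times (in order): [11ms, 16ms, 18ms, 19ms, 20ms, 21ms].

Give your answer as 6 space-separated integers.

Queue lengths at query times:
  query t=11ms: backlog = 3
  query t=16ms: backlog = 0
  query t=18ms: backlog = 0
  query t=19ms: backlog = 0
  query t=20ms: backlog = 0
  query t=21ms: backlog = 0

Answer: 3 0 0 0 0 0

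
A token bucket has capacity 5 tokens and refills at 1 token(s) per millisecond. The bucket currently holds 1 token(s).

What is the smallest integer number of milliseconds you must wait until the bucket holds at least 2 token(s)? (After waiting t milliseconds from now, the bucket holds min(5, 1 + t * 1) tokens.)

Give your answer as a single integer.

Need 1 + t * 1 >= 2, so t >= 1/1.
Smallest integer t = ceil(1/1) = 1.

Answer: 1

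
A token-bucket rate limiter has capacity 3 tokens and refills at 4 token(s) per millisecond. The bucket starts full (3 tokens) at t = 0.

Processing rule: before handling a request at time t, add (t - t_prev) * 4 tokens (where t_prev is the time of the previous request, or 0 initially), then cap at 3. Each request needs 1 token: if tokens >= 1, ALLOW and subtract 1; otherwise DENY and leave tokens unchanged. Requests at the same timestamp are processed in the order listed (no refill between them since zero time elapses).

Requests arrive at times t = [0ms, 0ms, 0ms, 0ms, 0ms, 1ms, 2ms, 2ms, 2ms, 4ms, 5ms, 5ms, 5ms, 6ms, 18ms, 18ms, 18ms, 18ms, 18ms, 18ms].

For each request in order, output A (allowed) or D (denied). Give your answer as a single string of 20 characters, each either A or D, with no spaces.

Simulating step by step:
  req#1 t=0ms: ALLOW
  req#2 t=0ms: ALLOW
  req#3 t=0ms: ALLOW
  req#4 t=0ms: DENY
  req#5 t=0ms: DENY
  req#6 t=1ms: ALLOW
  req#7 t=2ms: ALLOW
  req#8 t=2ms: ALLOW
  req#9 t=2ms: ALLOW
  req#10 t=4ms: ALLOW
  req#11 t=5ms: ALLOW
  req#12 t=5ms: ALLOW
  req#13 t=5ms: ALLOW
  req#14 t=6ms: ALLOW
  req#15 t=18ms: ALLOW
  req#16 t=18ms: ALLOW
  req#17 t=18ms: ALLOW
  req#18 t=18ms: DENY
  req#19 t=18ms: DENY
  req#20 t=18ms: DENY

Answer: AAADDAAAAAAAAAAAADDD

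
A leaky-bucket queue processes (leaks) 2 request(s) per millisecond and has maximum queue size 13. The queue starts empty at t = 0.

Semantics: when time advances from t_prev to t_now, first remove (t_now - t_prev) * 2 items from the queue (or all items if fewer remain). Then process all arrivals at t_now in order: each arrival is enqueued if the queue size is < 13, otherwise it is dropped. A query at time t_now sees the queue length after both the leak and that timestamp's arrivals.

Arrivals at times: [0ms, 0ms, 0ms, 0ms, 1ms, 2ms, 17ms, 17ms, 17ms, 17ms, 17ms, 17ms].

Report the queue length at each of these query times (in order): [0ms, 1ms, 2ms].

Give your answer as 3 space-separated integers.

Answer: 4 3 2

Derivation:
Queue lengths at query times:
  query t=0ms: backlog = 4
  query t=1ms: backlog = 3
  query t=2ms: backlog = 2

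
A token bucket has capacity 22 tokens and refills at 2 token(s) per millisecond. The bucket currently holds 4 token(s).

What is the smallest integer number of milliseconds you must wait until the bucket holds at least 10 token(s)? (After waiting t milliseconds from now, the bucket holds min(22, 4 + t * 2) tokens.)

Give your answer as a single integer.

Need 4 + t * 2 >= 10, so t >= 6/2.
Smallest integer t = ceil(6/2) = 3.

Answer: 3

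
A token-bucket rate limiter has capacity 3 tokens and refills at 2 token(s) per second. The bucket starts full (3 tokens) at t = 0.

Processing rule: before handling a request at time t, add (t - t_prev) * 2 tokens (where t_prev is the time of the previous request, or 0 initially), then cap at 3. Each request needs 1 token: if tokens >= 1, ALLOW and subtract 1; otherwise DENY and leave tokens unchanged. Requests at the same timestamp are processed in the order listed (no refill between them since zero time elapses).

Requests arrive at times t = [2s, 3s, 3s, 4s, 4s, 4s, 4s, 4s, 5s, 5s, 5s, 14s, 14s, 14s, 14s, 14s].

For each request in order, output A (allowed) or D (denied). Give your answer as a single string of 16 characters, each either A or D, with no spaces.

Simulating step by step:
  req#1 t=2s: ALLOW
  req#2 t=3s: ALLOW
  req#3 t=3s: ALLOW
  req#4 t=4s: ALLOW
  req#5 t=4s: ALLOW
  req#6 t=4s: ALLOW
  req#7 t=4s: DENY
  req#8 t=4s: DENY
  req#9 t=5s: ALLOW
  req#10 t=5s: ALLOW
  req#11 t=5s: DENY
  req#12 t=14s: ALLOW
  req#13 t=14s: ALLOW
  req#14 t=14s: ALLOW
  req#15 t=14s: DENY
  req#16 t=14s: DENY

Answer: AAAAAADDAADAAADD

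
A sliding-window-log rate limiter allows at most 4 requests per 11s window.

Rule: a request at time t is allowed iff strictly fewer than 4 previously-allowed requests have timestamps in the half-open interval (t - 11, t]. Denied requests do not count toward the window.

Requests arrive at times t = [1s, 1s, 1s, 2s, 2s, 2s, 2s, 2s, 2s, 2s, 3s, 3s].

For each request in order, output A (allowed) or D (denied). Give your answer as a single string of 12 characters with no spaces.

Tracking allowed requests in the window:
  req#1 t=1s: ALLOW
  req#2 t=1s: ALLOW
  req#3 t=1s: ALLOW
  req#4 t=2s: ALLOW
  req#5 t=2s: DENY
  req#6 t=2s: DENY
  req#7 t=2s: DENY
  req#8 t=2s: DENY
  req#9 t=2s: DENY
  req#10 t=2s: DENY
  req#11 t=3s: DENY
  req#12 t=3s: DENY

Answer: AAAADDDDDDDD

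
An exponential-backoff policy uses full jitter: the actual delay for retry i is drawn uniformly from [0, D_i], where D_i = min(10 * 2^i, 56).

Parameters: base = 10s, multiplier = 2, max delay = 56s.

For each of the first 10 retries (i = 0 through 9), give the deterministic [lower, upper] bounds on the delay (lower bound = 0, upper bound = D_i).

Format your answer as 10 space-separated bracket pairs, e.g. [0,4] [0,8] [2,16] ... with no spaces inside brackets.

Computing bounds per retry:
  i=0: D_i=min(10*2^0,56)=10, bounds=[0,10]
  i=1: D_i=min(10*2^1,56)=20, bounds=[0,20]
  i=2: D_i=min(10*2^2,56)=40, bounds=[0,40]
  i=3: D_i=min(10*2^3,56)=56, bounds=[0,56]
  i=4: D_i=min(10*2^4,56)=56, bounds=[0,56]
  i=5: D_i=min(10*2^5,56)=56, bounds=[0,56]
  i=6: D_i=min(10*2^6,56)=56, bounds=[0,56]
  i=7: D_i=min(10*2^7,56)=56, bounds=[0,56]
  i=8: D_i=min(10*2^8,56)=56, bounds=[0,56]
  i=9: D_i=min(10*2^9,56)=56, bounds=[0,56]

Answer: [0,10] [0,20] [0,40] [0,56] [0,56] [0,56] [0,56] [0,56] [0,56] [0,56]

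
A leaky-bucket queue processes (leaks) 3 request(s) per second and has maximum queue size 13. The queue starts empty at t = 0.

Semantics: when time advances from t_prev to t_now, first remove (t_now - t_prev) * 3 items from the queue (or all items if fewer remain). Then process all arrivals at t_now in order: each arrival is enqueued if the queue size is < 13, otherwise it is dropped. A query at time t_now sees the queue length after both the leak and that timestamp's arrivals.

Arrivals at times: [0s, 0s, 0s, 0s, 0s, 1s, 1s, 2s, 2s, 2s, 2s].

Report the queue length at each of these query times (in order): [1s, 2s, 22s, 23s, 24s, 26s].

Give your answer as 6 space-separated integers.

Answer: 4 5 0 0 0 0

Derivation:
Queue lengths at query times:
  query t=1s: backlog = 4
  query t=2s: backlog = 5
  query t=22s: backlog = 0
  query t=23s: backlog = 0
  query t=24s: backlog = 0
  query t=26s: backlog = 0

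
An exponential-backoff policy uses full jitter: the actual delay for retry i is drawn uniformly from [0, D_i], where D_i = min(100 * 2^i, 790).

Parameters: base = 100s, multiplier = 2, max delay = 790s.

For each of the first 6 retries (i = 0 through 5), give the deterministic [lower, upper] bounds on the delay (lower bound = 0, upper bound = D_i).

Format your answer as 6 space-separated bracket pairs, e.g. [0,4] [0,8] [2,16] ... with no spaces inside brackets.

Computing bounds per retry:
  i=0: D_i=min(100*2^0,790)=100, bounds=[0,100]
  i=1: D_i=min(100*2^1,790)=200, bounds=[0,200]
  i=2: D_i=min(100*2^2,790)=400, bounds=[0,400]
  i=3: D_i=min(100*2^3,790)=790, bounds=[0,790]
  i=4: D_i=min(100*2^4,790)=790, bounds=[0,790]
  i=5: D_i=min(100*2^5,790)=790, bounds=[0,790]

Answer: [0,100] [0,200] [0,400] [0,790] [0,790] [0,790]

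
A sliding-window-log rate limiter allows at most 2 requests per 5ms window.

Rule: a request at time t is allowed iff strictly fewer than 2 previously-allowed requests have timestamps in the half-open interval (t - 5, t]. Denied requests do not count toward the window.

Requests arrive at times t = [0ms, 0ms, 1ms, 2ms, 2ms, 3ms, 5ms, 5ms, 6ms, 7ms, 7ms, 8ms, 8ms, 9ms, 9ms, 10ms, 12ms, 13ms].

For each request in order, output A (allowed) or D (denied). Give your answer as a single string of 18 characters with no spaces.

Tracking allowed requests in the window:
  req#1 t=0ms: ALLOW
  req#2 t=0ms: ALLOW
  req#3 t=1ms: DENY
  req#4 t=2ms: DENY
  req#5 t=2ms: DENY
  req#6 t=3ms: DENY
  req#7 t=5ms: ALLOW
  req#8 t=5ms: ALLOW
  req#9 t=6ms: DENY
  req#10 t=7ms: DENY
  req#11 t=7ms: DENY
  req#12 t=8ms: DENY
  req#13 t=8ms: DENY
  req#14 t=9ms: DENY
  req#15 t=9ms: DENY
  req#16 t=10ms: ALLOW
  req#17 t=12ms: ALLOW
  req#18 t=13ms: DENY

Answer: AADDDDAADDDDDDDAAD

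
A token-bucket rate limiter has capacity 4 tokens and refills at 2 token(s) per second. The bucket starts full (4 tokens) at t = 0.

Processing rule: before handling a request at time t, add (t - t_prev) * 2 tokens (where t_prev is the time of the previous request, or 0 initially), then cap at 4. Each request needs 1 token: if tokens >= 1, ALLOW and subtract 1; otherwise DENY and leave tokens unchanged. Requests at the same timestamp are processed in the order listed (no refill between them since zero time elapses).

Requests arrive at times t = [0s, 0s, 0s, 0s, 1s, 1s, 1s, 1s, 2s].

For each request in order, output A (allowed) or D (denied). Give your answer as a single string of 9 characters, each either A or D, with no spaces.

Simulating step by step:
  req#1 t=0s: ALLOW
  req#2 t=0s: ALLOW
  req#3 t=0s: ALLOW
  req#4 t=0s: ALLOW
  req#5 t=1s: ALLOW
  req#6 t=1s: ALLOW
  req#7 t=1s: DENY
  req#8 t=1s: DENY
  req#9 t=2s: ALLOW

Answer: AAAAAADDA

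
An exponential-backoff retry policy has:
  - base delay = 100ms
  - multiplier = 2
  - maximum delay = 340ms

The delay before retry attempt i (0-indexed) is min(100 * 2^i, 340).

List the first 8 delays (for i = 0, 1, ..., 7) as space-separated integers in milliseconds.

Answer: 100 200 340 340 340 340 340 340

Derivation:
Computing each delay:
  i=0: min(100*2^0, 340) = 100
  i=1: min(100*2^1, 340) = 200
  i=2: min(100*2^2, 340) = 340
  i=3: min(100*2^3, 340) = 340
  i=4: min(100*2^4, 340) = 340
  i=5: min(100*2^5, 340) = 340
  i=6: min(100*2^6, 340) = 340
  i=7: min(100*2^7, 340) = 340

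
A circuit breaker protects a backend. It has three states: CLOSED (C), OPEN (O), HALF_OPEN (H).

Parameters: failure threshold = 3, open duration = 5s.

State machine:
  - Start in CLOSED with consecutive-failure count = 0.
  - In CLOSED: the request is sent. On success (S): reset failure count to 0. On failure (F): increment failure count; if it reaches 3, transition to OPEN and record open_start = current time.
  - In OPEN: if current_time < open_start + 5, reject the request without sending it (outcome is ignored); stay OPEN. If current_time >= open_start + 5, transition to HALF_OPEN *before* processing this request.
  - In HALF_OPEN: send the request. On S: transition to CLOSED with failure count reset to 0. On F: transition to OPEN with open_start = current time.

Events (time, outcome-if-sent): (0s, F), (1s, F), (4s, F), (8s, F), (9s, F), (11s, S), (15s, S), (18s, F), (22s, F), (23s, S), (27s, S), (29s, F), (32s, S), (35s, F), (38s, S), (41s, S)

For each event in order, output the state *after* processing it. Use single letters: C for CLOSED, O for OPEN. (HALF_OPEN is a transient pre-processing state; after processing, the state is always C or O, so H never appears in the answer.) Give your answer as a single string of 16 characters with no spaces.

Answer: CCOOOOCCCCCCCCCC

Derivation:
State after each event:
  event#1 t=0s outcome=F: state=CLOSED
  event#2 t=1s outcome=F: state=CLOSED
  event#3 t=4s outcome=F: state=OPEN
  event#4 t=8s outcome=F: state=OPEN
  event#5 t=9s outcome=F: state=OPEN
  event#6 t=11s outcome=S: state=OPEN
  event#7 t=15s outcome=S: state=CLOSED
  event#8 t=18s outcome=F: state=CLOSED
  event#9 t=22s outcome=F: state=CLOSED
  event#10 t=23s outcome=S: state=CLOSED
  event#11 t=27s outcome=S: state=CLOSED
  event#12 t=29s outcome=F: state=CLOSED
  event#13 t=32s outcome=S: state=CLOSED
  event#14 t=35s outcome=F: state=CLOSED
  event#15 t=38s outcome=S: state=CLOSED
  event#16 t=41s outcome=S: state=CLOSED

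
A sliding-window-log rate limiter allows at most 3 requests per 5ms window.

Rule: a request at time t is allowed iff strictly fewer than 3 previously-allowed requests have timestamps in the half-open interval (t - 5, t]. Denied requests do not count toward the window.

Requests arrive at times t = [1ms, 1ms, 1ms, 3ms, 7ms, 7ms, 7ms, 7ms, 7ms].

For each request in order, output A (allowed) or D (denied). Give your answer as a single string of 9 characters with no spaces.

Answer: AAADAAADD

Derivation:
Tracking allowed requests in the window:
  req#1 t=1ms: ALLOW
  req#2 t=1ms: ALLOW
  req#3 t=1ms: ALLOW
  req#4 t=3ms: DENY
  req#5 t=7ms: ALLOW
  req#6 t=7ms: ALLOW
  req#7 t=7ms: ALLOW
  req#8 t=7ms: DENY
  req#9 t=7ms: DENY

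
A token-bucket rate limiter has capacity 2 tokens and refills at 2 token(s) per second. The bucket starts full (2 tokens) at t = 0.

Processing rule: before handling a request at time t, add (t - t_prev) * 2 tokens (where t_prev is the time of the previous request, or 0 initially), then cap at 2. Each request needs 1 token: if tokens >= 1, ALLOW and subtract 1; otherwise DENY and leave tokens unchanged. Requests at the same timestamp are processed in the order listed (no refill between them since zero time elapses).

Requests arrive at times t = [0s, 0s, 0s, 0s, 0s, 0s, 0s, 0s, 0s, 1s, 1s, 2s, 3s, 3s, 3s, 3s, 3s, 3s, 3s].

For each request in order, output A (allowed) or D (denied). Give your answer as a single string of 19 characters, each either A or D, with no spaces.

Simulating step by step:
  req#1 t=0s: ALLOW
  req#2 t=0s: ALLOW
  req#3 t=0s: DENY
  req#4 t=0s: DENY
  req#5 t=0s: DENY
  req#6 t=0s: DENY
  req#7 t=0s: DENY
  req#8 t=0s: DENY
  req#9 t=0s: DENY
  req#10 t=1s: ALLOW
  req#11 t=1s: ALLOW
  req#12 t=2s: ALLOW
  req#13 t=3s: ALLOW
  req#14 t=3s: ALLOW
  req#15 t=3s: DENY
  req#16 t=3s: DENY
  req#17 t=3s: DENY
  req#18 t=3s: DENY
  req#19 t=3s: DENY

Answer: AADDDDDDDAAAAADDDDD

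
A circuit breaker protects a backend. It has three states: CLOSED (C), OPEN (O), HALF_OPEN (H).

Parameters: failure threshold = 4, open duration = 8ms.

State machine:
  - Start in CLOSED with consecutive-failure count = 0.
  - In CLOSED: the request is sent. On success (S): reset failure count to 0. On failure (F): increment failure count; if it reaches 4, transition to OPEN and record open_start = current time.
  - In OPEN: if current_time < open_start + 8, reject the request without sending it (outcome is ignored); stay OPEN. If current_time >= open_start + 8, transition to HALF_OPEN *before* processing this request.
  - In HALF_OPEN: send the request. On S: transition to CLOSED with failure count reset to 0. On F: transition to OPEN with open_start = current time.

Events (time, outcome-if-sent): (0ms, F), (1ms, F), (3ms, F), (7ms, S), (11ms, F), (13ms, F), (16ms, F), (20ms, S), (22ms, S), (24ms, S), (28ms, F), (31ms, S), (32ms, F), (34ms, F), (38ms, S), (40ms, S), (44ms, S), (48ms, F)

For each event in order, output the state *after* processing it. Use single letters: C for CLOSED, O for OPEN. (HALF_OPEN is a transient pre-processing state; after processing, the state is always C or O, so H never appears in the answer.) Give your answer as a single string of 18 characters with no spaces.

State after each event:
  event#1 t=0ms outcome=F: state=CLOSED
  event#2 t=1ms outcome=F: state=CLOSED
  event#3 t=3ms outcome=F: state=CLOSED
  event#4 t=7ms outcome=S: state=CLOSED
  event#5 t=11ms outcome=F: state=CLOSED
  event#6 t=13ms outcome=F: state=CLOSED
  event#7 t=16ms outcome=F: state=CLOSED
  event#8 t=20ms outcome=S: state=CLOSED
  event#9 t=22ms outcome=S: state=CLOSED
  event#10 t=24ms outcome=S: state=CLOSED
  event#11 t=28ms outcome=F: state=CLOSED
  event#12 t=31ms outcome=S: state=CLOSED
  event#13 t=32ms outcome=F: state=CLOSED
  event#14 t=34ms outcome=F: state=CLOSED
  event#15 t=38ms outcome=S: state=CLOSED
  event#16 t=40ms outcome=S: state=CLOSED
  event#17 t=44ms outcome=S: state=CLOSED
  event#18 t=48ms outcome=F: state=CLOSED

Answer: CCCCCCCCCCCCCCCCCC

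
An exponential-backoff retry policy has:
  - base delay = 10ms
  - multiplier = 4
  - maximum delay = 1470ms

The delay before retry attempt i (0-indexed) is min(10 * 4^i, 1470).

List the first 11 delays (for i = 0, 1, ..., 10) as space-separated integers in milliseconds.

Computing each delay:
  i=0: min(10*4^0, 1470) = 10
  i=1: min(10*4^1, 1470) = 40
  i=2: min(10*4^2, 1470) = 160
  i=3: min(10*4^3, 1470) = 640
  i=4: min(10*4^4, 1470) = 1470
  i=5: min(10*4^5, 1470) = 1470
  i=6: min(10*4^6, 1470) = 1470
  i=7: min(10*4^7, 1470) = 1470
  i=8: min(10*4^8, 1470) = 1470
  i=9: min(10*4^9, 1470) = 1470
  i=10: min(10*4^10, 1470) = 1470

Answer: 10 40 160 640 1470 1470 1470 1470 1470 1470 1470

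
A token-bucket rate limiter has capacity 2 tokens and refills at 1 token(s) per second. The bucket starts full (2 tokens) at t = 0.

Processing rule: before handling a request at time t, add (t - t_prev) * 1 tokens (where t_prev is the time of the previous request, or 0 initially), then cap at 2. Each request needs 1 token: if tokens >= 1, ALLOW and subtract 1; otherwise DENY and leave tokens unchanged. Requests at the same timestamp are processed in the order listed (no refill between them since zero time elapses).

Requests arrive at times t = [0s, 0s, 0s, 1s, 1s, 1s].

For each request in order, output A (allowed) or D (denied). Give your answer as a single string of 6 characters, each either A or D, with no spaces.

Simulating step by step:
  req#1 t=0s: ALLOW
  req#2 t=0s: ALLOW
  req#3 t=0s: DENY
  req#4 t=1s: ALLOW
  req#5 t=1s: DENY
  req#6 t=1s: DENY

Answer: AADADD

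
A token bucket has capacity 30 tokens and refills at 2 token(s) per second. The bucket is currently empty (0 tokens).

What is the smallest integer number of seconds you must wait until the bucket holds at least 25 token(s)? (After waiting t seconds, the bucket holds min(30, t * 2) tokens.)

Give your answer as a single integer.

Need t * 2 >= 25, so t >= 25/2.
Smallest integer t = ceil(25/2) = 13.

Answer: 13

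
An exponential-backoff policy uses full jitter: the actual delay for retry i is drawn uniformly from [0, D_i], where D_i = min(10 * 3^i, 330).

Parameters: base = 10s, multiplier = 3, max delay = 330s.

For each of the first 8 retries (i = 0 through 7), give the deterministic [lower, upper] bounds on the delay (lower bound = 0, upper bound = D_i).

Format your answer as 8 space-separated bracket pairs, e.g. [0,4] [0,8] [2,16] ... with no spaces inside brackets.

Computing bounds per retry:
  i=0: D_i=min(10*3^0,330)=10, bounds=[0,10]
  i=1: D_i=min(10*3^1,330)=30, bounds=[0,30]
  i=2: D_i=min(10*3^2,330)=90, bounds=[0,90]
  i=3: D_i=min(10*3^3,330)=270, bounds=[0,270]
  i=4: D_i=min(10*3^4,330)=330, bounds=[0,330]
  i=5: D_i=min(10*3^5,330)=330, bounds=[0,330]
  i=6: D_i=min(10*3^6,330)=330, bounds=[0,330]
  i=7: D_i=min(10*3^7,330)=330, bounds=[0,330]

Answer: [0,10] [0,30] [0,90] [0,270] [0,330] [0,330] [0,330] [0,330]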